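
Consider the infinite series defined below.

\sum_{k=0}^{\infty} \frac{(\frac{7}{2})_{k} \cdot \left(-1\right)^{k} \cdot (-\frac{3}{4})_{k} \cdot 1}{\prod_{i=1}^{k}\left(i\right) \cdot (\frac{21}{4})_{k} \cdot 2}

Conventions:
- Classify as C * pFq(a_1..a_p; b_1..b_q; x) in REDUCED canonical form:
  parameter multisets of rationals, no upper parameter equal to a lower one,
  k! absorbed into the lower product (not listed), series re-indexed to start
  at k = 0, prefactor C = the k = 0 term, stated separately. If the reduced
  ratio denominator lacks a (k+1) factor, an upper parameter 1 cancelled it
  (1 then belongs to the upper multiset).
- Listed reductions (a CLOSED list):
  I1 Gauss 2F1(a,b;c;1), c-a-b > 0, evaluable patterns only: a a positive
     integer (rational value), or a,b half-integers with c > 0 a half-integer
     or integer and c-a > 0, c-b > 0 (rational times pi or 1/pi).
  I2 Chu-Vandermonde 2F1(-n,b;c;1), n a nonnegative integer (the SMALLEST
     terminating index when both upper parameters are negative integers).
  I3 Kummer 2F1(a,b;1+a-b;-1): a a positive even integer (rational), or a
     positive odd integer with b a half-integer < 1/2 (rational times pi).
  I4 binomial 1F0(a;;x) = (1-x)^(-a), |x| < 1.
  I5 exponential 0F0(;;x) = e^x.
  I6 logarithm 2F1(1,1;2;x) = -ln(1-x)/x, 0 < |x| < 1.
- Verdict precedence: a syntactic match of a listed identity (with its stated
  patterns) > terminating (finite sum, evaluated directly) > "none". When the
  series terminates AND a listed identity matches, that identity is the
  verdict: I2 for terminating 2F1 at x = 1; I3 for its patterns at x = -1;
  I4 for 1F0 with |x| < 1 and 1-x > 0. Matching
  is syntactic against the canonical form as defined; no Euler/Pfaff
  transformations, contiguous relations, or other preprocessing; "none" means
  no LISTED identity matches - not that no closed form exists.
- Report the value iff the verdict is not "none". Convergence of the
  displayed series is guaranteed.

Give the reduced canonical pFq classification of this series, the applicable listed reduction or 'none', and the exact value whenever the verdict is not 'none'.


The series (x = -1) is 2F1: upper {-\frac{3}{4}, \frac{7}{2}}, lower {\frac{21}{4}}, prefactor \frac{1}{2}. Verdict: none (x = -1): each listed identity misses the multisets {-\frac{3}{4}, \frac{7}{2}} ; {\frac{21}{4}}.

Key observation: x = -1 and the constant factors (C = 1/2) combine into one prefactor.
Consecutive-term ratio: r(k) = -1 * (k-\frac{3}{4}) (k+\frac{7}{2}) / [(k+\frac{21}{4}) (k+1)] - rational in k. x = -1; t_0 = \frac{1}{2}; negate the roots.


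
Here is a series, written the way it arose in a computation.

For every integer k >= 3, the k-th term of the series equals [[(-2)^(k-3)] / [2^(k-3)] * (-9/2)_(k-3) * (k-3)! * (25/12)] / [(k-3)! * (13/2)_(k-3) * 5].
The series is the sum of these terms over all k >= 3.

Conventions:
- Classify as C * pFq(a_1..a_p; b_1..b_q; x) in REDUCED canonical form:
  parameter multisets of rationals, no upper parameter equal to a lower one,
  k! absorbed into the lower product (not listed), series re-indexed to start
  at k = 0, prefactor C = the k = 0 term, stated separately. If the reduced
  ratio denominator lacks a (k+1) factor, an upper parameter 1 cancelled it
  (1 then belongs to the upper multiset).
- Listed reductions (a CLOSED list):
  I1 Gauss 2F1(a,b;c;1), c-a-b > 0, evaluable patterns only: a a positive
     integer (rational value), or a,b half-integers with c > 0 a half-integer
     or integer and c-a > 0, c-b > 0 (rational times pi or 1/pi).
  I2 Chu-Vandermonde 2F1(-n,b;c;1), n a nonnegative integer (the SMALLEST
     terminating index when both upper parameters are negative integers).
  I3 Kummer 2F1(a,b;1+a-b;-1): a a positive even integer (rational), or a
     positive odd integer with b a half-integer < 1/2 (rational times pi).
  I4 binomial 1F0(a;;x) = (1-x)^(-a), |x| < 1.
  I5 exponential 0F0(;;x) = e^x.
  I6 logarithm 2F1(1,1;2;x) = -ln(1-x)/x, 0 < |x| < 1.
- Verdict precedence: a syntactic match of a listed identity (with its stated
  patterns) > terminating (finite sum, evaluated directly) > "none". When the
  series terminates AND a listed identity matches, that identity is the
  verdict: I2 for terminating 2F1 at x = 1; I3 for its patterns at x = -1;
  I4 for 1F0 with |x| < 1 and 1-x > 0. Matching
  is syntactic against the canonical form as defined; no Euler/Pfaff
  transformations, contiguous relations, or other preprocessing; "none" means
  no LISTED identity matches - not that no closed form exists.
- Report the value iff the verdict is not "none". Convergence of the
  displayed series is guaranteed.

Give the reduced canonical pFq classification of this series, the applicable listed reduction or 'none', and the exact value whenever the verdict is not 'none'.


This is 5/12 * 2F1(-9/2, 1; 13/2; -1) in reduced canonical form. Verdict at x = -1: Kummer's theorem (I3) matches (x = -1; c = 13/2 equals 1+a-b for upper {-9/2, 1}: listed pattern). Exact value: (1155/4096) * pi.

Key step: t_0 = 5/12 here, and the factorial ratio (C = 5/12) (k+a-1)!/(a-1)! is a rising factorial (a)_k.
Ratio: r(k) = (-1) * (k-9/2) (k+1) / [(k+13/2) (k+1)] - poly over poly, x = (-1) from leading terms; C = 5/12 at k = 0.


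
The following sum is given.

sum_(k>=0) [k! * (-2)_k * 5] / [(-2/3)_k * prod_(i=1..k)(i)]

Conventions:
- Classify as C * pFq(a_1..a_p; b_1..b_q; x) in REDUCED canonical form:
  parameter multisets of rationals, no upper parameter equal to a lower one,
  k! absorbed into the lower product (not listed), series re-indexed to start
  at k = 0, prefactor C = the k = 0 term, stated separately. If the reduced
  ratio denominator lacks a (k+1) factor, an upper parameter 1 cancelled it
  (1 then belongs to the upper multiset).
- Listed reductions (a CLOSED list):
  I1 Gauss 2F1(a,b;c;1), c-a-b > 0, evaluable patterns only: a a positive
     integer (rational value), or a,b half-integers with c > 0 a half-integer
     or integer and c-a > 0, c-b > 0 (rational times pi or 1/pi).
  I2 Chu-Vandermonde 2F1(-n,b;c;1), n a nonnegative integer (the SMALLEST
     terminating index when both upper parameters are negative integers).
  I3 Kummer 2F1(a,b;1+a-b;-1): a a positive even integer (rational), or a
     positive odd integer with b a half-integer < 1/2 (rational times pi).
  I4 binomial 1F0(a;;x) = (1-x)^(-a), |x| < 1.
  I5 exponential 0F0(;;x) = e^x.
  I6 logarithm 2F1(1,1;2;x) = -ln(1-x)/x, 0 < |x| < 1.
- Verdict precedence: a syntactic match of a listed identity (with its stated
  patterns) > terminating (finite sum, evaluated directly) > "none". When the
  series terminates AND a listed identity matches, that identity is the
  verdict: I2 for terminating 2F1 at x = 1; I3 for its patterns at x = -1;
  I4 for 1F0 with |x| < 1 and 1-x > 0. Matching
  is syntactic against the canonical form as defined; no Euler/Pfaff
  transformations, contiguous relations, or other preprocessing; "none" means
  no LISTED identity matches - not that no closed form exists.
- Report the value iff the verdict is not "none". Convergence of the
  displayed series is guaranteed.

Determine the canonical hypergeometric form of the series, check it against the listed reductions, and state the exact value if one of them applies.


With C = 5: the canonical form is 2F1(-2, 1; -2/3; 1). Verdict (x = 1): the Chu-Vandermonde identity I2 applies (terminating 2F1 at x = 1 with n = 2, b = 1, c = -2/3). Its exact value is -25.

Key observation: from the first term 5: the factorial ratio (C = 5, x = 1) (k+a-1)!/(a-1)! is a rising factorial (a)_k.
Step ratio: r(k) = 1 * (k-2) (k+1) / [(k-2/3) (k+1)] - poly over poly, x = 1 from leading terms; C = 5 at k = 0.


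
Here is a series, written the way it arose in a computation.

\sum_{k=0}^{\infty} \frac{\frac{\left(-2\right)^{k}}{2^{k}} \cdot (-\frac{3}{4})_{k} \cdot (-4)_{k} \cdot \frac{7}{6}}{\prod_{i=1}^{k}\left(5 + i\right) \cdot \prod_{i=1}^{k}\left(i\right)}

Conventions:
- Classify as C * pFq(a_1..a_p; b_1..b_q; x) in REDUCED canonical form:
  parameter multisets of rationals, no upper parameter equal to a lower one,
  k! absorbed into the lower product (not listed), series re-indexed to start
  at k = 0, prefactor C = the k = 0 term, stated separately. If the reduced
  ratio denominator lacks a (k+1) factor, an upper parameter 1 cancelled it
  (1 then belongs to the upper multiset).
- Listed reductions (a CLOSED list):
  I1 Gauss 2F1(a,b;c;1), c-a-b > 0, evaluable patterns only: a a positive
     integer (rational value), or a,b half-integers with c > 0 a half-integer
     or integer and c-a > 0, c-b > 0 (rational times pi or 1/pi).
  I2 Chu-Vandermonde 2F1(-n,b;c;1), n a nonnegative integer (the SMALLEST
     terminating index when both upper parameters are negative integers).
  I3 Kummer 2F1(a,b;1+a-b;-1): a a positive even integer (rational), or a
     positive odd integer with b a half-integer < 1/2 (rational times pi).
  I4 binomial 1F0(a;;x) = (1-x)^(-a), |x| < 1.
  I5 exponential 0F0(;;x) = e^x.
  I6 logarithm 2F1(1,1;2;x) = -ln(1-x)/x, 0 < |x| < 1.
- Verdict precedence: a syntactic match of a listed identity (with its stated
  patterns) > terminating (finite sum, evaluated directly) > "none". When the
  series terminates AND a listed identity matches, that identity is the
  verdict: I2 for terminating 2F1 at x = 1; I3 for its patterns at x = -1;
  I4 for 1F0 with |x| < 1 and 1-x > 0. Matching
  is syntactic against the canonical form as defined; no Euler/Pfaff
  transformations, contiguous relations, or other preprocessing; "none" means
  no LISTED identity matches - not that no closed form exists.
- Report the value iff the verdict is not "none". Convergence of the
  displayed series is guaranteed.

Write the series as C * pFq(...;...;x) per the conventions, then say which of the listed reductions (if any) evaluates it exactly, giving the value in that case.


The series (x = -1) is 2F1: upper {-4, -\frac{3}{4}}, lower {6}, prefactor \frac{7}{6}. Verdict: terminating - upper -4 stops the sum at k = 4; the 5 terms are added exactly. Exact value: \frac{13483}{24576}.

First insight: from the first term \frac{7}{6}: the lower running product (C = 7/6) is a rising factorial.
Consecutive-term ratio: r(k) = -1 * (k-4) (k-\frac{3}{4}) / [(k+6) (k+1)] - rational in k, leading ratio -1; with t_0 = \frac{7}{6}, classification follows.


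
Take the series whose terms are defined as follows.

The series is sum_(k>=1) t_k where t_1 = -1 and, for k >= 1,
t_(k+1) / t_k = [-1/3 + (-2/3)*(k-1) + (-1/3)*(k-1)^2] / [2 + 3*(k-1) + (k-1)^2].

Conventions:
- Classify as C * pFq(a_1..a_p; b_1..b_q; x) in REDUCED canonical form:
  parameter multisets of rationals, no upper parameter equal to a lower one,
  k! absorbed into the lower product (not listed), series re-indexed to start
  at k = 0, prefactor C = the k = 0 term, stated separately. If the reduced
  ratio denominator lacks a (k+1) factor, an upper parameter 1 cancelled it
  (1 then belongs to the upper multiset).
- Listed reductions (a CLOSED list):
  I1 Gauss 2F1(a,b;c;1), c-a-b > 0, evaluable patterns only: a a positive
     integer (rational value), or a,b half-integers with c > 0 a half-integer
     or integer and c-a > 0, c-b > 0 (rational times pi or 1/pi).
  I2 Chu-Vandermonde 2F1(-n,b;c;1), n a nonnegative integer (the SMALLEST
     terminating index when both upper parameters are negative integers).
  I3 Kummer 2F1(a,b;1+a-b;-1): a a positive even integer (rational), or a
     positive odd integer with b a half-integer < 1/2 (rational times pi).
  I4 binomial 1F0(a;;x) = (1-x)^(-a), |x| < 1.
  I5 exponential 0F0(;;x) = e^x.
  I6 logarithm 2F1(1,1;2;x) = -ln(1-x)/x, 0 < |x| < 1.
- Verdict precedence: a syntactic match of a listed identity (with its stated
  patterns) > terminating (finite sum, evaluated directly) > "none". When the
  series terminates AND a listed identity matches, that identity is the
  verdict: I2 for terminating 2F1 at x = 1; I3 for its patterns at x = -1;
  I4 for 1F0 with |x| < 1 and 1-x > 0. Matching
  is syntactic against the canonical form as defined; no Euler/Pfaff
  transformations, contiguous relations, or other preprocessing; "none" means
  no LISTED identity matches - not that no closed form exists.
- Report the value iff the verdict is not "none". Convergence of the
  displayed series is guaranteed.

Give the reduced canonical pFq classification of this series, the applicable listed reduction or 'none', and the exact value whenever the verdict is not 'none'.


Classification (C = -1): 2F1 with upper {1, 1}, lower {2}, argument x = -1/3. Verdict: this is the I6 logarithm reduction (the logarithm: parameters (1,1;2), x = -1/3). Hence: (-3) * ln(4/3).

Key step: with t_0 = -1, roots of the ratio polynomials (C = -1) are the negated parameters.
Term ratio: r(k) = (-1/3) * (k+1) (k+1) / [(k+2) (k+1)] ; factor over Q: parameters, x = (-1/3), and C = -1.


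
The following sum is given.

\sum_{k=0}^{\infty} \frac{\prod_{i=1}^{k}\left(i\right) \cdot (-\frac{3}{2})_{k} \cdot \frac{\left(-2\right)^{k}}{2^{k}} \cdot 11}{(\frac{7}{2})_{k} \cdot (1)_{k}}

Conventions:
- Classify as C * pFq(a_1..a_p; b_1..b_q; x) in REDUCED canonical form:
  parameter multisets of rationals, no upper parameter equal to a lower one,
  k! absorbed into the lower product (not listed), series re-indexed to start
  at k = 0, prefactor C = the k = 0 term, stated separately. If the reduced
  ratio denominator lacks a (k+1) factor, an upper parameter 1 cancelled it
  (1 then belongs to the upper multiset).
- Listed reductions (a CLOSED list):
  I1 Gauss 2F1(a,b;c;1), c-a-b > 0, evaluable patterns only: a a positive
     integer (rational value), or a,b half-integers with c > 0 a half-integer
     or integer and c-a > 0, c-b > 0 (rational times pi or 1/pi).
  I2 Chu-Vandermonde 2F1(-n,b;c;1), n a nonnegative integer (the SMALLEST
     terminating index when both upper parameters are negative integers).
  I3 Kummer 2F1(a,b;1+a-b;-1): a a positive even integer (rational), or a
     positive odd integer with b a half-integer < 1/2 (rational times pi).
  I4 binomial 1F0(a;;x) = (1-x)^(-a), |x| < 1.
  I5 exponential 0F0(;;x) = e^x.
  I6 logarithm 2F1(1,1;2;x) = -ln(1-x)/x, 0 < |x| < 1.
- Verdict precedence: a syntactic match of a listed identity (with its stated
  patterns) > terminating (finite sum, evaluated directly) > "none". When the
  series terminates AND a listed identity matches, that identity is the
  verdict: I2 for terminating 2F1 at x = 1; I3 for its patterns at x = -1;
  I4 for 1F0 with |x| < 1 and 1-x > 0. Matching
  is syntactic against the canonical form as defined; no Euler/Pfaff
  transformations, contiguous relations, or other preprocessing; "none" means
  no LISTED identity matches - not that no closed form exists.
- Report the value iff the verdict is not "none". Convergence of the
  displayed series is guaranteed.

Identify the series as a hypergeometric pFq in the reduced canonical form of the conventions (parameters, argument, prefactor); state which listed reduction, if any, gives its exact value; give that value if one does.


Canonical form: C = 11 times 2F1 with upper {-\frac{3}{2}, 1}, lower {\frac{7}{2}}, x = -1. Verdict at x = -1: Kummer (I3) matches (x = -1; c = \frac{7}{2} equals 1+a-b for upper {-\frac{3}{2}, 1}: listed pattern). Value: \frac{165}{32} \cdot \pi.

The tell: from the first term 11: the two k-th powers (C = 11) combine into one argument.
Ratio: r(k) = -1 * (k-\frac{3}{2}) (k+1) / [(k+\frac{7}{2}) (k+1)] - rational in k. x = -1; t_0 = 11; negate the roots.


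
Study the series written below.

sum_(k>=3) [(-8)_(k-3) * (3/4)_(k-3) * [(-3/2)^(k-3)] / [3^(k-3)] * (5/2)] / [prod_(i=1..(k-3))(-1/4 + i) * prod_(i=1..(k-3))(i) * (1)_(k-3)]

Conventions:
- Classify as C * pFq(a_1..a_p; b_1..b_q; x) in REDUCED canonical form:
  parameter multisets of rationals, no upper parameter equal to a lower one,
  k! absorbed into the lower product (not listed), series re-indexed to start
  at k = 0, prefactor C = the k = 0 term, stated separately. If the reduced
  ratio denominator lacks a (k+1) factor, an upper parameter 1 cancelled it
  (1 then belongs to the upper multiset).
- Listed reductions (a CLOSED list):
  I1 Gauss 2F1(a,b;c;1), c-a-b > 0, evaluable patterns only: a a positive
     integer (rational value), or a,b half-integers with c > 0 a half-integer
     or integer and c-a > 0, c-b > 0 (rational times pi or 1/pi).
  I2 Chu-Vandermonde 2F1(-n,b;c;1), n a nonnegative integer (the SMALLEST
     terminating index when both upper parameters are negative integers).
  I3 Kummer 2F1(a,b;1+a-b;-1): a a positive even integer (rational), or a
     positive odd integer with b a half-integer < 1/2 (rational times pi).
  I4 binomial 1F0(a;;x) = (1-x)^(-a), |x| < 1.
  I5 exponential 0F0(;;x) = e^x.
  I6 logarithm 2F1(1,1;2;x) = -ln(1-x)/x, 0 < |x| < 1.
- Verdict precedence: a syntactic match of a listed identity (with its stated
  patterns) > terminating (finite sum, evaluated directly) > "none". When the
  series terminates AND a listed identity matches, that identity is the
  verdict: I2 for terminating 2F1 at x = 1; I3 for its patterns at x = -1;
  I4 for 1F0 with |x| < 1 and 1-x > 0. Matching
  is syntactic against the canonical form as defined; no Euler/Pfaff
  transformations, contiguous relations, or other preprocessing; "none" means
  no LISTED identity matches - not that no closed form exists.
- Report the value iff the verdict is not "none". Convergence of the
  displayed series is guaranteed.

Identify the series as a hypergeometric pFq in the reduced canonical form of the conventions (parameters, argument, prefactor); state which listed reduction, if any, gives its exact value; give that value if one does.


Key step: x = (-1/2) and the product of the first k integers (C = 5/2) is k!.
Step ratio: r(k) = (-1/2) * (k-8) / [(k+1) (k+1)] ; factor over Q: parameters, x = (-1/2), and C = 5/2.

The series (x = -1/2) is 1F1: upper {-8}, lower {1}, prefactor 5/2. Verdict: terminating - the sum ends at index 8 because -8 is a negative integer; exact evaluation follows. Exact value: 101817089/4128768.


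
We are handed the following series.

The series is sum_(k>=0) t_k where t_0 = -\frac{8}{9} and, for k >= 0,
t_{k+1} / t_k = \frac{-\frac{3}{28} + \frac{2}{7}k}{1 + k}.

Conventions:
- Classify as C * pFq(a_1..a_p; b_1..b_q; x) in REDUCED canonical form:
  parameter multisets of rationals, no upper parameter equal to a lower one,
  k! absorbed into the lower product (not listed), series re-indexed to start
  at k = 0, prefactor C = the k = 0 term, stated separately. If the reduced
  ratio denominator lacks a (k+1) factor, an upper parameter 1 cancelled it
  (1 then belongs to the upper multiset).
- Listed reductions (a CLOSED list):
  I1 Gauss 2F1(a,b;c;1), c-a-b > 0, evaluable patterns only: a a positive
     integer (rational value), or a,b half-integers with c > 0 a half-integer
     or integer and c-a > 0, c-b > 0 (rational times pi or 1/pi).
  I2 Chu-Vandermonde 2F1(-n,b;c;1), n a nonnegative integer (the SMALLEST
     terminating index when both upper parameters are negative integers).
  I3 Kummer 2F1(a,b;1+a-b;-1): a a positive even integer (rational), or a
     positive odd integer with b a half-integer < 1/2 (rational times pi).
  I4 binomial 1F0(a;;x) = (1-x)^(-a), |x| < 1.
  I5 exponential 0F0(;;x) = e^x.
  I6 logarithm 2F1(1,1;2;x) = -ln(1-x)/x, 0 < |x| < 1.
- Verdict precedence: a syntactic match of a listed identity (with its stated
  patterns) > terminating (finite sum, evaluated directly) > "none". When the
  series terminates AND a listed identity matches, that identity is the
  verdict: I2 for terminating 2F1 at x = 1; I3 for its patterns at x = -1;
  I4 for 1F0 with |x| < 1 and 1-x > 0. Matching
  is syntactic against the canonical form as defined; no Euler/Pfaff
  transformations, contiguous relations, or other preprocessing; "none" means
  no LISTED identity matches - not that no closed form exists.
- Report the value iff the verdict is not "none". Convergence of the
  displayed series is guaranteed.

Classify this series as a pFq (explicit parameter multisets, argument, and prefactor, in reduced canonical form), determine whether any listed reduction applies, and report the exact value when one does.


Prefactor -\frac{8}{9}, argument \frac{2}{7}: 1F0 with upper {-\frac{3}{8}} over lower {-}. Verdict at x = \frac{2}{7}: the binomial series (I4) matches (the 1F0 binomial series: exponent 3/8, x = \frac{2}{7}). Exact value: \left(-\frac{8}{9}\right) \cdot \left(\frac{5}{7}\right)^{\frac{3}{8}}.

First insight: x = \frac{2}{7} and the expanded ratio factors over Q; C = -8/9, x = 2/7, roots give parameters.
Step ratio: r(k) = \frac{2}{7} * (k-\frac{3}{8}) / [(k+1)] - rational in k, leading ratio \frac{2}{7}; with t_0 = -\frac{8}{9}, classification follows.


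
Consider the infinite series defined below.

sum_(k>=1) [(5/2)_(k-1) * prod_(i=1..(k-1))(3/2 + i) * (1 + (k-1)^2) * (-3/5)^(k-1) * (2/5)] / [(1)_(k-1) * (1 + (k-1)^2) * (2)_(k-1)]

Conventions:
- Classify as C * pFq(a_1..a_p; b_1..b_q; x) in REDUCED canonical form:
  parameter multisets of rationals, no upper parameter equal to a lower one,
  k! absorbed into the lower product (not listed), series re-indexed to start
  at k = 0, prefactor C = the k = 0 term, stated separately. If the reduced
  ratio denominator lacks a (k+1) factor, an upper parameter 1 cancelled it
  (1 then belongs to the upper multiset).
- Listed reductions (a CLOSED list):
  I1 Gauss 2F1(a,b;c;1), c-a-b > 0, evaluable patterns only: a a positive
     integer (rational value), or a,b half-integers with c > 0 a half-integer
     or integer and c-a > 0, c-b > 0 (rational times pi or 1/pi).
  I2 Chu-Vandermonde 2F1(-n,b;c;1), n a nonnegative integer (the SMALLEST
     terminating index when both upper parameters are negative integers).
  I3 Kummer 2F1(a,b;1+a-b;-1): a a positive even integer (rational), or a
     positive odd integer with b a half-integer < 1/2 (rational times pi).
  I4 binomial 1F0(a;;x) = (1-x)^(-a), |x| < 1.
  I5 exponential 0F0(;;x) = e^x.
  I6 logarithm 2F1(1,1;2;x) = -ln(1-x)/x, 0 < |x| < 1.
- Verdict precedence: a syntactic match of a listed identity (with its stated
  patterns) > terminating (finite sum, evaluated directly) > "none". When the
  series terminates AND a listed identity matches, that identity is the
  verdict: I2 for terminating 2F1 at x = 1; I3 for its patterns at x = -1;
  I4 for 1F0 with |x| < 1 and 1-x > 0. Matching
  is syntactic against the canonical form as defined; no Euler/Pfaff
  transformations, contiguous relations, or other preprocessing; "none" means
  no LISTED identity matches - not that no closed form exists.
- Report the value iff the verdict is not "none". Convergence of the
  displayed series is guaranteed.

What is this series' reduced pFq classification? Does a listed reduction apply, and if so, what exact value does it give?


First insight: from the first term 2/5: striking the common factor k^2 + 1 reduces the term (C = 2/5, x = -3/5).
Term ratio: r(k) = (-3/5) * (k+5/2) (k+5/2) / [(k+2) (k+1)] - rational; roots negated = parameters, x = (-3/5), C = 2/5.

This is 2/5 * 2F1(5/2, 5/2; 2; -3/5) in reduced canonical form. Verdict: none here - no I1-I6 shape fits x = -3/5 with lower {2}.


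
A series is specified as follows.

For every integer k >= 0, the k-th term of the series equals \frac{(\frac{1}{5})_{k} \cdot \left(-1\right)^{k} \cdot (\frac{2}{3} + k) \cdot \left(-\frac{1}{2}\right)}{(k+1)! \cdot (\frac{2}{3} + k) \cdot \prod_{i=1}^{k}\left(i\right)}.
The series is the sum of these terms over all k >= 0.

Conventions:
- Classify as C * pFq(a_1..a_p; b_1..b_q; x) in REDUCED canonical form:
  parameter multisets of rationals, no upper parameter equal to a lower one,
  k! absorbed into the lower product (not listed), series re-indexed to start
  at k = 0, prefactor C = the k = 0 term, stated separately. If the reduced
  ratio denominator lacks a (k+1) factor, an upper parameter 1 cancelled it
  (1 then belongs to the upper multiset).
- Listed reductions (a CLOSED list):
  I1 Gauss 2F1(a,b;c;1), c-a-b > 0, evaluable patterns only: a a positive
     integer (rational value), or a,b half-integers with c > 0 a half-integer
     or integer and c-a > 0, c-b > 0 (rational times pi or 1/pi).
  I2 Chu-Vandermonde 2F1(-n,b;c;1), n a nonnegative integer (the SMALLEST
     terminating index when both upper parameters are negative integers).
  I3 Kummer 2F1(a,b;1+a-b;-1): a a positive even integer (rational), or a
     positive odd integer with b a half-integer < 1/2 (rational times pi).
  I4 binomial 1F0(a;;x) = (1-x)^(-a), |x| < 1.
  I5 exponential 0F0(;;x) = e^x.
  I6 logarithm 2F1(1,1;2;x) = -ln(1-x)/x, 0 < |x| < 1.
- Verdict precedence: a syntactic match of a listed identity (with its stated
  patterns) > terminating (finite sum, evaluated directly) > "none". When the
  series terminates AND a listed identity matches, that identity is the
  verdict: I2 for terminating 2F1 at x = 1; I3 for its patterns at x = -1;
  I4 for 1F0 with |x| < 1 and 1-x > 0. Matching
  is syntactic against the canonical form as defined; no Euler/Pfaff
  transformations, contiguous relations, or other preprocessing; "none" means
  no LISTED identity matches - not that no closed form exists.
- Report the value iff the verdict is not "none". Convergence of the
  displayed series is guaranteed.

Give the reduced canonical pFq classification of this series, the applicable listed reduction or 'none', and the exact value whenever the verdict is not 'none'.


The series (x = -1) is 1F1: upper {\frac{1}{5}}, lower {2}, prefactor -\frac{1}{2}. Verdict: none. A 1F1 with upper {\frac{1}{5}} fits none of I1-I6 at x = -1; the sum runs forever.

Key observation: with t_0 = -\frac{1}{2}, the product of the first k integers (prefactor -1/2) is k!.
Ratio: r(k) = -1 * (k+\frac{1}{5}) / [(k+2) (k+1)] - poly over poly, x = -1 from leading terms; C = -\frac{1}{2} at k = 0.


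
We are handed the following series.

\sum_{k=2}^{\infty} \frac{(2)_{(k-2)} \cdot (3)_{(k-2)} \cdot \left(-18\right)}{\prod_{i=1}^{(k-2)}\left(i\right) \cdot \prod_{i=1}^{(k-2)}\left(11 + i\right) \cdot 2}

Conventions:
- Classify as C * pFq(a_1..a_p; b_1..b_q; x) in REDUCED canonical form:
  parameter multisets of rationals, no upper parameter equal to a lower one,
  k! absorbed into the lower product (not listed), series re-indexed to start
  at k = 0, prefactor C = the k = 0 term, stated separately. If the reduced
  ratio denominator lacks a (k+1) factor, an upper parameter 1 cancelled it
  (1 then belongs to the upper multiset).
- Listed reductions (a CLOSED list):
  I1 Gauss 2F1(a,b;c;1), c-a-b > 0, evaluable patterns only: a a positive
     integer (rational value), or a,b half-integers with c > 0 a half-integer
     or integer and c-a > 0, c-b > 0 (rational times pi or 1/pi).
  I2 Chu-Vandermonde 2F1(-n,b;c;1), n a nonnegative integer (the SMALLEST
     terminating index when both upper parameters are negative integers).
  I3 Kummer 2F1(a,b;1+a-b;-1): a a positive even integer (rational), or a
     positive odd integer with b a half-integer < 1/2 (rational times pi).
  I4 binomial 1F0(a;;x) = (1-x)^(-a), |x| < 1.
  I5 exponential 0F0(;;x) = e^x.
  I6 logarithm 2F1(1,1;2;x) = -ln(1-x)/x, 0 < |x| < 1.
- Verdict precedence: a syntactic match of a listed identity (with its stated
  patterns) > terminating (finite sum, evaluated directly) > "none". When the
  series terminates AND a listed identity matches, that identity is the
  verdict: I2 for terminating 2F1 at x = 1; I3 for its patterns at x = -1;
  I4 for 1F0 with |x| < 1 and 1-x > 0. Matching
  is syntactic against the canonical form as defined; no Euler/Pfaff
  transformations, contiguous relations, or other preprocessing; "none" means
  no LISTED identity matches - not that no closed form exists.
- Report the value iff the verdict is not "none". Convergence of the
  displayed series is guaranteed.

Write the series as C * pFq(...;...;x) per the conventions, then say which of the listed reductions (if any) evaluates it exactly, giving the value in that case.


Classification (C = -9): 2F1 with upper {2, 3}, lower {12}, argument x = 1. Verdict: Gauss (I1, integer-parameter pattern) applies (x = 1: the Gamma ratio telescopes since c-a-b = 7 > 0 and a = 2 in Z>0). Hence: -\frac{495}{28}.

The tell: x = 1 and the lower running product (C = -9) is a rising factorial.
Ratio: r(k) = 1 * (k+2) (k+3) / [(k+12) (k+1)] - rational in k. x = 1; t_0 = -9; negate the roots.


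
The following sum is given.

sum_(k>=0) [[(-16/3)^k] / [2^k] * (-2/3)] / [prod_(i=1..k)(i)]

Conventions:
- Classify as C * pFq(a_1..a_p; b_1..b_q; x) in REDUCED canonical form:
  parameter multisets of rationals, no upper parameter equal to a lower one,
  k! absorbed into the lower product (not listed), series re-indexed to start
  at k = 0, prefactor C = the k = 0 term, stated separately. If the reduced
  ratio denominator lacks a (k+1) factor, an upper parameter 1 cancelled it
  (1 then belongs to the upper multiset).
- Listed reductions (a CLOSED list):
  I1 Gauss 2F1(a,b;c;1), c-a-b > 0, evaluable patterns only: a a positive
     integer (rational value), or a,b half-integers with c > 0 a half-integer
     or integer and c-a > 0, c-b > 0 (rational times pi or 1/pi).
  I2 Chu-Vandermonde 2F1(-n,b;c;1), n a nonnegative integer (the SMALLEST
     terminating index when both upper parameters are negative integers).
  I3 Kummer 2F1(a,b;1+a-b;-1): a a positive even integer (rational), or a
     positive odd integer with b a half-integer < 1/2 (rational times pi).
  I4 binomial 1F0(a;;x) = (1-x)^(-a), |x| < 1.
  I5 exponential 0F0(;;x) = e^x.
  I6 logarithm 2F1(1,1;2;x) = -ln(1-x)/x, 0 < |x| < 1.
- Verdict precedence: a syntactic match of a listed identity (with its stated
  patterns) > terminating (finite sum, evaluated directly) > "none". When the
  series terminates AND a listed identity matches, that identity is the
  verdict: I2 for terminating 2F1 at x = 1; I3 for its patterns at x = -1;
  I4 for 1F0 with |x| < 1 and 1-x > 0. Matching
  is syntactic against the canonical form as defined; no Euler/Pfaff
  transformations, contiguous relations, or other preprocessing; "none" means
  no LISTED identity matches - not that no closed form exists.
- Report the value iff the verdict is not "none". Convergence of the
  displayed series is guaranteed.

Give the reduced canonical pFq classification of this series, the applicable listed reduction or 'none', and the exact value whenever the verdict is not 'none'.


Key step: x = (-8/3) and the product of the first k integers (C = -2/3, x = -8/3) is k!.
Step ratio: r(k) = (-8/3) * 1 / [(k+1)] - rational; roots negated = parameters, x = (-8/3), C = -2/3.

Prefactor -2/3, argument -8/3: 0F0 with upper {-} over lower {-}. Verdict: this is the I5 exponential reduction (the 0F0 exponential series at x = -8/3). Sum: (-2/3) * e^(-8/3).


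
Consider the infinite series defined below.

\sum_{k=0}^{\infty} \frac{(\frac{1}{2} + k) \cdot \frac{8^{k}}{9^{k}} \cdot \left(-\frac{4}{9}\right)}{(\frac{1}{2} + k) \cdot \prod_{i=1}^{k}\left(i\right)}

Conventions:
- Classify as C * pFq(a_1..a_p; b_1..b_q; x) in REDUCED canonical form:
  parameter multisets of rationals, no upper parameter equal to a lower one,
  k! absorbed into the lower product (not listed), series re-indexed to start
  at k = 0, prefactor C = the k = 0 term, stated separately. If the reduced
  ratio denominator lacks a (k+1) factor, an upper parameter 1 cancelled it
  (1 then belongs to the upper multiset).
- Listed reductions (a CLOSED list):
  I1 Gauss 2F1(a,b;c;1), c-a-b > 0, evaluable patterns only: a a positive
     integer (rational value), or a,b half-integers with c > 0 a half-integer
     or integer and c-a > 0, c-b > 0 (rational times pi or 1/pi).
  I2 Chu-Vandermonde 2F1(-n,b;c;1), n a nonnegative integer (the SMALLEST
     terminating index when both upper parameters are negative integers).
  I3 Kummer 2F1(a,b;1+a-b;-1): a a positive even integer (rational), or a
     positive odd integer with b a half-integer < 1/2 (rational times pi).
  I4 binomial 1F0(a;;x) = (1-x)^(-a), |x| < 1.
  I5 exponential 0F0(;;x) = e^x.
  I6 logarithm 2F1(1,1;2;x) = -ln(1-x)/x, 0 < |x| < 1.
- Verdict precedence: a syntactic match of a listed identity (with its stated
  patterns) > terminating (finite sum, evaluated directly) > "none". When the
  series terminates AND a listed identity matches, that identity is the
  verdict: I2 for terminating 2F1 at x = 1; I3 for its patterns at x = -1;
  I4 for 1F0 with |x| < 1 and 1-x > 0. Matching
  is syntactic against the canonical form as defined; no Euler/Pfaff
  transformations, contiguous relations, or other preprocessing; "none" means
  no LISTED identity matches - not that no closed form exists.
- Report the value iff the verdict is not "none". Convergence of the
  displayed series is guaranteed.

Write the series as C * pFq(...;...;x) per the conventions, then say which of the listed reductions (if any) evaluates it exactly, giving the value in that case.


x = \frac{8}{9} here; the reduced form reads 0F0, upper {-}, lower {-}, C = -\frac{4}{9}. Verdict (x = \frac{8}{9}): exponential (I5) applies (the 0F0 exponential series at x = \frac{8}{9}). Sum: \left(-\frac{4}{9}\right) \cdot e^{\frac{8}{9}}.

Key step: from the first term -\frac{4}{9}: k + 1/2 divides numerator and denominator alike; C = -4/9, x = 8/9 after cancelling.
Term ratio: r(k) = \frac{8}{9} * 1 / [(k+1)] - poly over poly, x = \frac{8}{9} from leading terms; C = -\frac{4}{9} at k = 0.


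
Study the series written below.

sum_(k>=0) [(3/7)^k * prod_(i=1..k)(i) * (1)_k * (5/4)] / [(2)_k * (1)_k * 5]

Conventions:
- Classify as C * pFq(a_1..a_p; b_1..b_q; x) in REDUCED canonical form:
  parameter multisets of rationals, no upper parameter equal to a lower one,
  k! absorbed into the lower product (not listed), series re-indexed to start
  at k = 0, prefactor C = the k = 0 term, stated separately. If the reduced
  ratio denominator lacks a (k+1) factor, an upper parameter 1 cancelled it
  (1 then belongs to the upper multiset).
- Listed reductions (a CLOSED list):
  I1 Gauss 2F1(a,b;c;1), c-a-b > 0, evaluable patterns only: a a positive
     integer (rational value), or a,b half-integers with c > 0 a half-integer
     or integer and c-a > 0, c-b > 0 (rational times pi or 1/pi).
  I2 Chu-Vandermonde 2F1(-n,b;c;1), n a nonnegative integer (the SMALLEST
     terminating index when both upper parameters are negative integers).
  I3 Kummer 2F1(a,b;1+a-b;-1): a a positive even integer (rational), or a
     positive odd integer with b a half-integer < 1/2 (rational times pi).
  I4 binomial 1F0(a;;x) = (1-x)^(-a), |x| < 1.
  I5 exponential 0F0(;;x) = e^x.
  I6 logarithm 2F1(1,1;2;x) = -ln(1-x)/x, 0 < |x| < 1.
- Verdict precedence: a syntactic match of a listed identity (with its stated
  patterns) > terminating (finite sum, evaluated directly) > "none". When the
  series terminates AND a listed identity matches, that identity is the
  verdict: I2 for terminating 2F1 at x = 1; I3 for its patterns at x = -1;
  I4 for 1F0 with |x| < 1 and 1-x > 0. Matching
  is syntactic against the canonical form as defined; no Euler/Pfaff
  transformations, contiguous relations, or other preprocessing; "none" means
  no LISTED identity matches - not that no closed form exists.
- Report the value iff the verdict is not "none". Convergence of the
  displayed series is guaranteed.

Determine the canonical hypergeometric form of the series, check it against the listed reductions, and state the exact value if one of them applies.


With C = 1/4: the canonical form is 2F1(1, 1; 2; 3/7). Verdict at x = 3/7: the I6 logarithm reduction matches (the logarithm: parameters (1,1;2), x = 3/7). Sum: (-7/12) * ln(4/7).

The tell: from the first term 1/4: the constant factors (prefactor 1/4) combine into one prefactor.
Adjacent-term ratio: r(k) = (3/7) * (k+1) (k+1) / [(k+2) (k+1)] - rational in k. x = (3/7); t_0 = 1/4; negate the roots.


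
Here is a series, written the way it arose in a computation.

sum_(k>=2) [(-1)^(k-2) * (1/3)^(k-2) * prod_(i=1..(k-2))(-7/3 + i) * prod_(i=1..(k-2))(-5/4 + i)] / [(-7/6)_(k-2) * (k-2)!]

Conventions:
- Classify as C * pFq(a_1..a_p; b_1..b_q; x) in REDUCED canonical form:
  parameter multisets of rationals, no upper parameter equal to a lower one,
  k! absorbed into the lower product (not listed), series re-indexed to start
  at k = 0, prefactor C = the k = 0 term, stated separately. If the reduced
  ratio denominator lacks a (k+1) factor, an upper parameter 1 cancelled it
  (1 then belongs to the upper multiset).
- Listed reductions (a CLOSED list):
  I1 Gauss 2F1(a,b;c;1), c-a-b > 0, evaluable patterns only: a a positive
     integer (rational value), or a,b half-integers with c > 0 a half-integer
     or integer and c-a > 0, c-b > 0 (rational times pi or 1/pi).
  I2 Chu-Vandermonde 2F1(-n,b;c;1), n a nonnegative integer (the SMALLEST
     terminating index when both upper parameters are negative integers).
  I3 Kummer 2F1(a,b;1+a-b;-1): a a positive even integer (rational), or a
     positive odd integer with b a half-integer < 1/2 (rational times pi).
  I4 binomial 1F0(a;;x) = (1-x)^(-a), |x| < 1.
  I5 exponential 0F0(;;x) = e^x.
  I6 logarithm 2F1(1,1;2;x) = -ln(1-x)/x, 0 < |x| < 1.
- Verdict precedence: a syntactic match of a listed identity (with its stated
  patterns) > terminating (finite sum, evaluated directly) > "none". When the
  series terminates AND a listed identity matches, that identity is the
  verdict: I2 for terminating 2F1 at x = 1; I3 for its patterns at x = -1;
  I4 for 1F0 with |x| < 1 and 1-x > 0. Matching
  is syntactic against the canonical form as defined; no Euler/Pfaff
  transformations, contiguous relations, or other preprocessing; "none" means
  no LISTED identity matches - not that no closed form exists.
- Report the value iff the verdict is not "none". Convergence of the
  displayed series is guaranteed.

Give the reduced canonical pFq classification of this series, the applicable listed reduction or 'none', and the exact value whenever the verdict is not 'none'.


Prefactor 1, argument -1/3: 2F1 with upper {-4/3, -1/4} over lower {-7/6}. Verdict: none (x = -1/3): each listed identity misses the multisets {-4/3, -1/4} ; {-7/6}.

First insight: with t_0 = 1, the (-1)^k factor (prefactor 1) folds into the argument's sign.
Term ratio: r(k) = (-1/3) * (k-4/3) (k-1/4) / [(k-7/6) (k+1)] - poly over poly, x = (-1/3) from leading terms; C = 1 at k = 0.


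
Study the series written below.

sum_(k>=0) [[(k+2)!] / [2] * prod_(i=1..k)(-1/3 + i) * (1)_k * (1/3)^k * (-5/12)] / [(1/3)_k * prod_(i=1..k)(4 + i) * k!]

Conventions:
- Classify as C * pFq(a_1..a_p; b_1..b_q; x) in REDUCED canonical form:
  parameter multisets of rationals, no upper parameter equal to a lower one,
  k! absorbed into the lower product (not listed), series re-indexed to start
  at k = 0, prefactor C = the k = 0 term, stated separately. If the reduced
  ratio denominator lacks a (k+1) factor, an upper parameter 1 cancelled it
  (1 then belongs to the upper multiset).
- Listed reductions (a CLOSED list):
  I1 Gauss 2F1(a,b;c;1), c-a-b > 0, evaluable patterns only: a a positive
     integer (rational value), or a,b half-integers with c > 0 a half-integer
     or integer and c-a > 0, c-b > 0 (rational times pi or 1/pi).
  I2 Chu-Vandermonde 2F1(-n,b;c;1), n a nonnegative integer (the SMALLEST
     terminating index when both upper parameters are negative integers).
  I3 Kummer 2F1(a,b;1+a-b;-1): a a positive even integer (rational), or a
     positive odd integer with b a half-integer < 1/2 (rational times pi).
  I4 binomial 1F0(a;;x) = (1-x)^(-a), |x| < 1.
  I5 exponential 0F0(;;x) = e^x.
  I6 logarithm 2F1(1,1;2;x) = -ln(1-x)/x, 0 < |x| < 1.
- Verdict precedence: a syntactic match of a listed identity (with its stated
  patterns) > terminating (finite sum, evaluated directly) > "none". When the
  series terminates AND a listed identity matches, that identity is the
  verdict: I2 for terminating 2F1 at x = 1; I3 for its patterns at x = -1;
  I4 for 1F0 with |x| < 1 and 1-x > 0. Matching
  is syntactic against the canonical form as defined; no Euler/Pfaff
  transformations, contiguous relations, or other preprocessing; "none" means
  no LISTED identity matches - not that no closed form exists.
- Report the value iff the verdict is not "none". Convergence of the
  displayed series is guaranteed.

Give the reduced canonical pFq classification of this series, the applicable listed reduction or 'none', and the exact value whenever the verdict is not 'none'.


x = 1/3 here; the reduced form reads 3F2, upper {2/3, 1, 3}, lower {1/3, 5}, C = -5/12. Verdict: none. A 3F2 with upper {2/3, 1, 3} fits none of I1-I6 at x = 1/3; the sum runs forever.

Structural cue: t_0 being -5/12, the running product (C = -5/12) telescopes to a rising factorial.
Adjacent-term ratio: r(k) = (1/3) * (k+2/3) (k+1) (k+3) / [(k+1/3) (k+5) (k+1)] ; factor over Q: parameters, x = (1/3), and C = -5/12.
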